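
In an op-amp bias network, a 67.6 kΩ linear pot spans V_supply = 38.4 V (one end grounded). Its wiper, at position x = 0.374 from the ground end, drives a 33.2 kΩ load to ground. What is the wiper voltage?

Lower segment x·R_p = 25.28 kΩ; upper segment (1−x)·R_p = 42.32 kΩ.
(x·R_p) ‖ R_L = 14.35 kΩ.
Then V_out = V_supply · 14.35/(42.32 + 14.35) = 9.725 V.
(Unloaded: V_out = x·V_supply = 14.4 V.)

V_out ≈ 9.73 V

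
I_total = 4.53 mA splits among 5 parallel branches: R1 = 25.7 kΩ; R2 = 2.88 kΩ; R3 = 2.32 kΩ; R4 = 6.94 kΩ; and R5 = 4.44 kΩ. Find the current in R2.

Total conductance ΣG = 1/25.7 + 1/2.88 + 1/2.32 + 1/6.94 + 1/4.44 = 1.186 (units of 1/kΩ).
R2 takes the fraction G_k/ΣG = 0.3472/1.186 = 0.2926, so I = 4.53 × 0.2926 = 1.326 mA.

I ≈ 1.33 mA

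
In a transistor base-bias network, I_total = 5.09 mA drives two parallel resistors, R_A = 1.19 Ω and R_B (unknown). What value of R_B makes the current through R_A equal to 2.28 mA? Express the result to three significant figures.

Two-branch current divider: I_A = I_total · R_B/(R_A + R_B).
With f = 0.4479, R_B = R_A · f/(1−f) = 1.19 × 0.8114 = 0.9656 Ω.

R_B ≈ 0.966 Ω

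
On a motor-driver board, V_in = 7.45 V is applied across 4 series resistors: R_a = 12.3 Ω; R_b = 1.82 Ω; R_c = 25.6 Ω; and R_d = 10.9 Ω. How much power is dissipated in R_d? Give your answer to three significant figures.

P ≈ 0.236 W

ΣR = 50.62 Ω → I = 7.45/50.62 = 0.1472 A.
P = I²R = 0.02166 × 10.9 = 0.2361 W.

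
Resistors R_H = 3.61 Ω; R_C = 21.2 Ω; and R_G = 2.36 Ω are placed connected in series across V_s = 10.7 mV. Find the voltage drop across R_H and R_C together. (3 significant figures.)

Total series resistance ΣR = 3.61 + 21.2 + 2.36 = 27.17 Ω.
R_{R_H..R_C} = 3.61 + 21.2 = 24.81 Ω.
Voltage divider: V = V_s · (24.81 / 27.17) = 10.7 × 0.9131 = 9.771 mV.

V ≈ 9.77 mV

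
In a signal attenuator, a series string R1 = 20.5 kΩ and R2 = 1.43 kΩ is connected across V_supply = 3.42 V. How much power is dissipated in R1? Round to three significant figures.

P ≈ 0.499 mW

ΣR = 21.93 kΩ → I = 3.42/21.93 = 0.1560 mA.
V(R1) = I·R = 3.197 V; P = V·I = 3.197 × 0.1560 = 0.4986 mW.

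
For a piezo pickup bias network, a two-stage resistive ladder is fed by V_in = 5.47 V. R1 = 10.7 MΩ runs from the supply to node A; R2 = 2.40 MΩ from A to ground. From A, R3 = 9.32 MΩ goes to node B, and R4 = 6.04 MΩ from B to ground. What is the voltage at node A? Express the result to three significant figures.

The second stage (R3 + R4 = 15.36 MΩ) loads node A in parallel with R2.
R2 ‖ (R3+R4) = 2.076 MΩ.
So V_A = 5.47 × 0.1625 = 0.8887 V.

V_A ≈ 0.889 V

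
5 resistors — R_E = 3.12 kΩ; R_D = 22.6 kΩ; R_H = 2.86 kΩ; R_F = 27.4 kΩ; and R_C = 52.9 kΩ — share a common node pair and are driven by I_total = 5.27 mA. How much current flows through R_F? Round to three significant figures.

I ≈ 0.250 mA

ΣG = 1/3.12 + 1/22.6 + 1/2.86 + 1/27.4 + 1/52.9 = 0.7698.
R_F takes the fraction G_k/ΣG = 0.03650/0.7698 = 0.04741, so I = 5.27 × 0.04741 = 0.2498 mA.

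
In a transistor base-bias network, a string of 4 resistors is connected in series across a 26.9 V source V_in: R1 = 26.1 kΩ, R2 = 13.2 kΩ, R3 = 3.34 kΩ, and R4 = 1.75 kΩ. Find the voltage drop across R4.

V ≈ 1.06 V

Series total: ΣR = 26.1 + 13.2 + 3.34 + 1.75 = 44.39 kΩ.
By the voltage-divider rule, V = 26.9 × 1.750/44.39 = 1.060 V.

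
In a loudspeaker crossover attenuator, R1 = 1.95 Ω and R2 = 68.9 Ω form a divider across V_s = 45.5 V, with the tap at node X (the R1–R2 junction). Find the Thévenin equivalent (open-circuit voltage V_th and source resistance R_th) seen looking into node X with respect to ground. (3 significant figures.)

V_th ≈ 44.2 V, R_th ≈ 1.90 Ω

V_th is the unloaded tap voltage: V_s · R2/(R1+R2) = 45.5 × 0.9725 = 44.25 V.
Zeroing V_s shorts the top of R1 to ground, so R_th = R1 ‖ R2 = 1.896 Ω.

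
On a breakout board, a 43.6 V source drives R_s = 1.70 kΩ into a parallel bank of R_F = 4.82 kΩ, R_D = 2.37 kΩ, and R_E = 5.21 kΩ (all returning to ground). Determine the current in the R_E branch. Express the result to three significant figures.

Parallel bank: R_p = 1/(1/4.82 + 1/2.37 + 1/5.21) = 1.218 kΩ.
V_A = 43.6 × 1.218/2.918 = 18.19 V.
Branch current I = V_A/R_E = 18.19/5.21 = 3.492 mA.
(Equivalently: I_total = 14.94 mA, then current-divider fraction G_k/ΣG = 0.2337.)

I ≈ 3.49 mA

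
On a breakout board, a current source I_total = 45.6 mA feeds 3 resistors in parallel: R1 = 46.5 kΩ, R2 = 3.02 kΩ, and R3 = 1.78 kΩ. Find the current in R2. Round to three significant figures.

I ≈ 16.5 mA

ΣG = 1/46.5 + 1/3.02 + 1/1.78 = 0.9144.
R2 takes the fraction G_k/ΣG = 0.3311/0.9144 = 0.3621, so I = 45.6 × 0.3621 = 16.51 mA.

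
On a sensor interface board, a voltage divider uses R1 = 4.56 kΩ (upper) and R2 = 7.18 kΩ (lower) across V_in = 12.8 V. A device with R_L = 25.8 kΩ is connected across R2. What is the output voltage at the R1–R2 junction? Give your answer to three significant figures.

V_out ≈ 7.06 V

The load sits in parallel with R2, giving an effective lower resistance R2' = R2·R_L/(R2+R_L) = 5.617 kΩ.
Voltage divider with the loaded lower leg: V_out = 12.8 × 5.617/(4.56 + 5.617) = 12.8 × 0.5519 = 7.065 V.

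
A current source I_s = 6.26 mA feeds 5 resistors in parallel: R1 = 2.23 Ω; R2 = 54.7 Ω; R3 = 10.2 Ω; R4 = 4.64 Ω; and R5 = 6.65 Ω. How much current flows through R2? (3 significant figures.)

I ≈ 0.123 mA

ΣG = 1/2.23 + 1/54.7 + 1/10.2 + 1/4.64 + 1/6.65 = 0.9306.
By the current-divider rule, I = I_s · G_k/ΣG = 6.26 × 0.01964 = 0.1230 mA.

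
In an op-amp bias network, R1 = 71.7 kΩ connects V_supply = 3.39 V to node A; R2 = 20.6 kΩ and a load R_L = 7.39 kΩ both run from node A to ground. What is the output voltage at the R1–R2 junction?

V_out ≈ 0.239 V

First combine the lower leg with the load: R2 ‖ R_L = 5.439 kΩ.
Now apply the divider: V_out = 3.39 × 0.07051 = 0.2390 V.
(Unloaded it would be 0.757 V; the load pulls it down.)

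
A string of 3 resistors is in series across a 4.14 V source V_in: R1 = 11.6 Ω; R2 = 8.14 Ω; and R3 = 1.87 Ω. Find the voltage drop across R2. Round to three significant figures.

Series total: ΣR = 11.6 + 8.14 + 1.87 = 21.61 Ω.
V = V_in · R/ΣR = 4.14 × 0.3767 = 1.559 V.

V ≈ 1.56 V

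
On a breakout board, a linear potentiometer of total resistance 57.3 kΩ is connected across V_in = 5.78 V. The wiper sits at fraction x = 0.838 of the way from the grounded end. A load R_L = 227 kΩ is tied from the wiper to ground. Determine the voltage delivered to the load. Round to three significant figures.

Lower segment x·R_p = 48.02 kΩ; upper segment (1−x)·R_p = 9.283 kΩ.
(x·R_p) ‖ R_L = 39.63 kΩ.
Loaded-divider output: V_out = 5.78 × 0.8102 = 4.683 V.
(Unloaded: V_out = x·V_in = 4.84 V.)

V_out ≈ 4.68 V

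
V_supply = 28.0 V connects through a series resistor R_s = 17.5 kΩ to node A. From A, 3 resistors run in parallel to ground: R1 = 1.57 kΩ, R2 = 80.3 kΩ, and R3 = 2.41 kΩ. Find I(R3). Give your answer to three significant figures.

Combine the parallel branches: R_p = (1/1.57 + 1/80.3 + 1/2.41)⁻¹ = 0.9396 kΩ.
V_A by voltage divider: V_A = 28.0 × 0.9396/(17.5 + 0.9396) = 1.427 V.
I(R3) = V_A / R3 = 1.427/2.41 = 0.5920 mA.
(Equivalently: I_total = 1.518 mA, then current-divider fraction G_k/ΣG = 0.3899.)

I ≈ 0.592 mA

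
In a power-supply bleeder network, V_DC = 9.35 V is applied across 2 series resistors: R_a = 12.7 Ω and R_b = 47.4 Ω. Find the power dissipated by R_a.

Series current I = V_DC/ΣR = 9.35/60.10 = 0.1556 A.
V(R_a) = I·R = 1.976 V; P = V·I = 1.976 × 0.1556 = 0.3074 W.

P ≈ 0.307 W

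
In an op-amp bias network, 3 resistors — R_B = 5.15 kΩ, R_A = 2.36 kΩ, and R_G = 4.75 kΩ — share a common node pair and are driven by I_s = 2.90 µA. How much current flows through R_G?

I ≈ 0.737 µA

Conductances: ΣG = 1/5.15 + 1/2.36 + 1/4.75 = 0.8284 (1/kΩ).
R_G takes the fraction G_k/ΣG = 0.2105/0.8284 = 0.2541, so I = 2.90 × 0.2541 = 0.7370 µA.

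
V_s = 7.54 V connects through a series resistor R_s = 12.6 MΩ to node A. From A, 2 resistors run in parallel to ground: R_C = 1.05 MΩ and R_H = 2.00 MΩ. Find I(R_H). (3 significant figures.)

I ≈ 0.195 µA

Equivalent of the parallel group: R_p = 0.6885 MΩ.
V_A = 7.54 × 0.6885/13.29 = 0.3907 V.
I(R_H) = V_A / R_H = 0.3907/2.00 = 0.1953 µA.
(Check via current divider: I_total = 0.5674 µA; share G_k/ΣG = 0.3443 → same result.)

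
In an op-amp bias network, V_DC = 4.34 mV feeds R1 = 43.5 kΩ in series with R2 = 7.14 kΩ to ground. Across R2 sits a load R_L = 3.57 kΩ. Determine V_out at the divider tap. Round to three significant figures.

V_out ≈ 0.225 mV

First combine the lower leg with the load: R2 ‖ R_L = 2.380 kΩ.
Voltage divider with the loaded lower leg: V_out = 4.34 × 2.380/(43.5 + 2.380) = 4.34 × 0.05187 = 0.2251 mV.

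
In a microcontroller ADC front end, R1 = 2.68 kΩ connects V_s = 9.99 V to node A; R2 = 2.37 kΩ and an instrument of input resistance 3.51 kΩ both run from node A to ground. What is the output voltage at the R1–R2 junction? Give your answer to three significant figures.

First combine the lower leg with the load: R2 ‖ R_L = 1.415 kΩ.
Then V_out = V_s · R2'/(R1 + R2') = 9.99 × 1.415/4.095 = 3.452 V.

V_out ≈ 3.45 V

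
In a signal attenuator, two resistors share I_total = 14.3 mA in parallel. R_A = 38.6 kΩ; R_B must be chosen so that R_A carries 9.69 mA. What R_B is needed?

In a two-way split, I_A/I_total = R_B/(R_A + R_B).
9.69/14.3 = R_B/(R_A + R_B) → R_B = R_A · (0.6776)/(1 − 0.6776) = 38.6 × 2.102 = 81.14 kΩ.

R_B ≈ 81.1 kΩ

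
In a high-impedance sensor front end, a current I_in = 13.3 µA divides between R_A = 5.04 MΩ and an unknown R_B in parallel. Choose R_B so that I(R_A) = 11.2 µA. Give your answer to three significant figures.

R_B ≈ 26.9 MΩ

In a two-way split, I_A/I_in = R_B/(R_A + R_B).
11.2/13.3 = R_B/(R_A + R_B) → R_B = R_A · (0.8421)/(1 − 0.8421) = 5.04 × 5.333 = 26.88 MΩ.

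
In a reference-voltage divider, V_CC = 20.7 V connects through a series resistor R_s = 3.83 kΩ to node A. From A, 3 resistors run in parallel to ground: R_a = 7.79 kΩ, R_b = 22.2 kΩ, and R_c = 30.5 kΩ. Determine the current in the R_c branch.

Parallel bank: R_p = 1/(1/7.79 + 1/22.2 + 1/30.5) = 4.850 kΩ.
V_A = 20.7 × 4.850/8.680 = 11.57 V.
Branch current I = V_A/R_c = 11.57/30.5 = 0.3792 mA.
(Equivalently: I_total = 2.385 mA, then current-divider fraction G_k/ΣG = 0.1590.)

I ≈ 0.379 mA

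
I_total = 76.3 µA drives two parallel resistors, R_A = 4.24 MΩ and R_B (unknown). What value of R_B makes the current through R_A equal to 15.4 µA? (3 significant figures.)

The fraction through R_A equals R_B/(R_A+R_B).
With f = 0.2018, R_B = R_A · f/(1−f) = 4.24 × 0.2529 = 1.072 MΩ.

R_B ≈ 1.07 MΩ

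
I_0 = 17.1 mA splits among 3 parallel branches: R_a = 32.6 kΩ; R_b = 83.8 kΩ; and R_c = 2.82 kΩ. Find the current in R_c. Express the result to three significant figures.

ΣG = 1/32.6 + 1/83.8 + 1/2.82 = 0.3972.
By the current-divider rule, I = I_0 · G_k/ΣG = 17.1 × 0.8927 = 15.27 mA.

I ≈ 15.3 mA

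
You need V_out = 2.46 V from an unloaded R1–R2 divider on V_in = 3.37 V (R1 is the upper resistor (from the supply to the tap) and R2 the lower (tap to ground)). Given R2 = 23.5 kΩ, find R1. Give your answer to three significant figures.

The divider ratio is R2/(R1+R2) = 2.46/3.37 = 0.7300.
R1 = R2·(1/k − 1) = 23.5 × 0.3699 = 8.693 kΩ.

R1 ≈ 8.69 kΩ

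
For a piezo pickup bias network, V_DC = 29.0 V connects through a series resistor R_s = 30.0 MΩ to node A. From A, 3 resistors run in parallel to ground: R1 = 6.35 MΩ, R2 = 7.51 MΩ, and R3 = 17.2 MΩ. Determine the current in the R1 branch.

Combine the parallel branches: R_p = (1/6.35 + 1/7.51 + 1/17.2)⁻¹ = 2.867 MΩ.
Node voltage V_A = V_DC · R_p/(R_s + R_p) = 29.0 × 0.08724 = 2.530 V.
I(R1) = V_A / R1 = 2.530/6.35 = 0.3984 µA.
(Equivalently: I_total = 0.8823 µA, then current-divider fraction G_k/ΣG = 0.4515.)

I ≈ 0.398 µA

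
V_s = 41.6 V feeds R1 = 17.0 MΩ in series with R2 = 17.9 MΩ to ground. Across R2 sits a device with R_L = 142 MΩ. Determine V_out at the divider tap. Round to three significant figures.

The load sits in parallel with R2, giving an effective lower resistance R2' = R2·R_L/(R2+R_L) = 15.90 MΩ.
Then V_out = V_s · R2'/(R1 + R2') = 41.6 × 15.90/32.90 = 20.10 V.
(Unloaded it would be 21.3 V; the load pulls it down.)

V_out ≈ 20.1 V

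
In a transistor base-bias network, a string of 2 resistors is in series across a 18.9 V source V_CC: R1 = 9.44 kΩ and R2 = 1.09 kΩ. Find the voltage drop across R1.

Series total: ΣR = 9.44 + 1.09 = 10.53 kΩ.
V = V_CC · R/ΣR = 18.9 × 0.8965 = 16.94 V.

V ≈ 16.9 V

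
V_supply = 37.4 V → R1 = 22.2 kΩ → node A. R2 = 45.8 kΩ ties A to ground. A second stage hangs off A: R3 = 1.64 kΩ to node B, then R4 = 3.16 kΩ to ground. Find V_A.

The second stage (R3 + R4 = 4.800 kΩ) loads node A in parallel with R2.
R2 ‖ (R3+R4) = 4.345 kΩ.
So V_A = 37.4 × 0.1637 = 6.121 V.

V_A ≈ 6.12 V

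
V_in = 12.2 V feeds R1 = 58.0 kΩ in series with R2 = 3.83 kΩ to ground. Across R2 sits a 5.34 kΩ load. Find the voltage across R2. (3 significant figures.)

The load sits in parallel with R2, giving an effective lower resistance R2' = R2·R_L/(R2+R_L) = 2.230 kΩ.
Voltage divider with the loaded lower leg: V_out = 12.2 × 2.230/(58.0 + 2.230) = 12.2 × 0.03703 = 0.4518 V.

V_out ≈ 0.452 V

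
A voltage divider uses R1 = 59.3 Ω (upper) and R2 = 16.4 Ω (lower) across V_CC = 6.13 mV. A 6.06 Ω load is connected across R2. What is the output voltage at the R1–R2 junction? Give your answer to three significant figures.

The load sits in parallel with R2, giving an effective lower resistance R2' = R2·R_L/(R2+R_L) = 4.425 Ω.
Now apply the divider: V_out = 6.13 × 0.06944 = 0.4257 mV.

V_out ≈ 0.426 mV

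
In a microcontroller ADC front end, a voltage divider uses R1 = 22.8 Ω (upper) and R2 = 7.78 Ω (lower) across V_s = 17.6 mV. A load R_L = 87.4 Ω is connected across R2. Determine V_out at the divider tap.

R2 ‖ R_L = (7.78 × 87.4)/(7.78 + 87.4) = 7.144 Ω.
Then V_out = V_s · R2'/(R1 + R2') = 17.6 × 7.144/29.94 = 4.199 mV.

V_out ≈ 4.20 mV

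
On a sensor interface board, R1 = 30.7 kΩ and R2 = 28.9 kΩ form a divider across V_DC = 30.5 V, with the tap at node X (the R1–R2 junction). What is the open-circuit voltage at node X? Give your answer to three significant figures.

With X open, the divider is unloaded: V_th = 30.5 × 28.9/59.60 = 14.79 V.

V_th ≈ 14.8 V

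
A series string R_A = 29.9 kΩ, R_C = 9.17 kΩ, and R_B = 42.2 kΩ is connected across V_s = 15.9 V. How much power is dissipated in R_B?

The common current is I = 15.9/81.27 = 0.1956 mA.
V(R_B) = I·R = 8.256 V; P = V·I = 8.256 × 0.1956 = 1.615 mW.

P ≈ 1.62 mW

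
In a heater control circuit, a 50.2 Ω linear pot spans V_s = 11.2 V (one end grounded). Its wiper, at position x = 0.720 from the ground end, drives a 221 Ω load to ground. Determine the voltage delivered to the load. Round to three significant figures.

V_out ≈ 7.71 V

Lower segment x·R_p = 36.14 Ω; upper segment (1−x)·R_p = 14.06 Ω.
R_L loads the lower segment: effective lower R = 31.06 Ω.
V_out = 11.2 × 31.06/(14.06 + 31.06) = 7.711 V.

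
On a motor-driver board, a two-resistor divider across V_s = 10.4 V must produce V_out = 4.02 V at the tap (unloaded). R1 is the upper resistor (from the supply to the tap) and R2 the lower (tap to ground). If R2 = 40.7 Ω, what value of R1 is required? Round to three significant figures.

V_out/V_s = R2/(R1+R2) = 0.3865.
So R1 = R2 · (V_s/V_out − 1) = 40.7 × (10.4/4.02 − 1) = 40.7 × 1.587 = 64.59 Ω.

R1 ≈ 64.6 Ω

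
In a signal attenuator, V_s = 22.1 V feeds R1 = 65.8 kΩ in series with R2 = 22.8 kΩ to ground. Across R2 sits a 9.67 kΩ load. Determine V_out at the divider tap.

The load sits in parallel with R2, giving an effective lower resistance R2' = R2·R_L/(R2+R_L) = 6.790 kΩ.
Now apply the divider: V_out = 22.1 × 0.09354 = 2.067 V.

V_out ≈ 2.07 V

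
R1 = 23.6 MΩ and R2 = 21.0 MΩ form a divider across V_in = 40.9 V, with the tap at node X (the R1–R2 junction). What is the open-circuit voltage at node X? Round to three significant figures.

V_th ≈ 19.3 V

With X open, the divider is unloaded: V_th = 40.9 × 21.0/44.60 = 19.26 V.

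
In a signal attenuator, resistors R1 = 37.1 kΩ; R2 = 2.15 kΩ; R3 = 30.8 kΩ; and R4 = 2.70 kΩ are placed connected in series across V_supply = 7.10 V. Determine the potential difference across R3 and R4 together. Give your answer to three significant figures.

V ≈ 3.27 V

Total series resistance ΣR = 37.1 + 2.15 + 30.8 + 2.70 = 72.75 kΩ.
R_{R3..R4} = 30.8 + 2.70 = 33.50 kΩ.
Voltage divider: V = V_supply · (33.50 / 72.75) = 7.10 × 0.4605 = 3.269 V.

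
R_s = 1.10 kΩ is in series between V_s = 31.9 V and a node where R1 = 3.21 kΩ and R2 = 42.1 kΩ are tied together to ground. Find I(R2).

I ≈ 0.554 mA

Parallel bank: R_p = 1/(1/3.21 + 1/42.1) = 2.983 kΩ.
V_A = 31.9 × 2.983/4.083 = 23.30 V.
Branch current I = V_A/R2 = 23.30/42.1 = 0.5536 mA.
(Equivalently: I_total = 7.814 mA, then current-divider fraction G_k/ΣG = 0.07085.)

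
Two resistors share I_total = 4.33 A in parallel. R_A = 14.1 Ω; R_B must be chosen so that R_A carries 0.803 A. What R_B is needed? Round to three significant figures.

R_B ≈ 3.21 Ω

In a two-way split, I_A/I_total = R_B/(R_A + R_B).
0.803/4.33 = R_B/(R_A + R_B) → R_B = R_A · (0.1855)/(1 − 0.1855) = 14.1 × 0.2277 = 3.210 Ω.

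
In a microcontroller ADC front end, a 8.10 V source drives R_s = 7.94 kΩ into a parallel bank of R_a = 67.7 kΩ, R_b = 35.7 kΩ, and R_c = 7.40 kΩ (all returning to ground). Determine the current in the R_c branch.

Combine the parallel branches: R_p = (1/67.7 + 1/35.7 + 1/7.40)⁻¹ = 5.621 kΩ.
V_A = 8.10 × 5.621/13.56 = 3.357 V.
I(R_c) = V_A / R_c = 3.357/7.40 = 0.4537 mA.

I ≈ 0.454 mA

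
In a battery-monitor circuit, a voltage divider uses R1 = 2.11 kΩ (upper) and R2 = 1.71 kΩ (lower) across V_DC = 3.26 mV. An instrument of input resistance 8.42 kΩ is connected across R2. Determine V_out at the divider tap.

V_out ≈ 1.31 mV

R2 ‖ R_L = (1.71 × 8.42)/(1.71 + 8.42) = 1.421 kΩ.
Voltage divider with the loaded lower leg: V_out = 3.26 × 1.421/(2.11 + 1.421) = 3.26 × 0.4025 = 1.312 mV.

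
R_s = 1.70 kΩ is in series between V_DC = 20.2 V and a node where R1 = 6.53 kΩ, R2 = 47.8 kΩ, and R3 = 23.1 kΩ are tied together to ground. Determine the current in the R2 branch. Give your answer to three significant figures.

I ≈ 0.309 mA

Combine the parallel branches: R_p = (1/6.53 + 1/47.8 + 1/23.1)⁻¹ = 4.601 kΩ.
V_A by voltage divider: V_A = 20.2 × 4.601/(1.70 + 4.601) = 14.75 V.
Branch current I = V_A/R2 = 14.75/47.8 = 0.3086 mA.
(Check via current divider: I_total = 3.206 mA; share G_k/ΣG = 0.09625 → same result.)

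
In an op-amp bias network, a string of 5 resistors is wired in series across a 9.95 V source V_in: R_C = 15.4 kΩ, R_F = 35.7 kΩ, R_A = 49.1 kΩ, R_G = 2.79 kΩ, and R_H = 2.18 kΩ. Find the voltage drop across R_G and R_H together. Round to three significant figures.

ΣR = 15.4 + 35.7 + 49.1 + 2.79 + 2.18 = 105.2 kΩ.
R_{R_G..R_H} = 2.79 + 2.18 = 4.970 kΩ.
By the voltage-divider rule, V = 9.95 × 4.970/105.2 = 0.4702 V.

V ≈ 0.470 V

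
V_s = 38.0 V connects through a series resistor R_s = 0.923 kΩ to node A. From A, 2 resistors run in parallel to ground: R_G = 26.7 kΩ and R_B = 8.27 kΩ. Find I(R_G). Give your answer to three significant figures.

Parallel bank: R_p = 1/(1/26.7 + 1/8.27) = 6.314 kΩ.
Node voltage V_A = V_s · R_p/(R_s + R_p) = 38.0 × 0.8725 = 33.15 V.
Branch current I = V_A/R_G = 33.15/26.7 = 1.242 mA.
(Equivalently: I_total = 5.251 mA, then current-divider fraction G_k/ΣG = 0.2365.)

I ≈ 1.24 mA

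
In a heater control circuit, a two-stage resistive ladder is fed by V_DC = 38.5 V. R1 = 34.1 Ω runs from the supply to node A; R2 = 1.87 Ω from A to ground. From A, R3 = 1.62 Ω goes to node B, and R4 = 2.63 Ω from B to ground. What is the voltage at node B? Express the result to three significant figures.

V_B ≈ 0.874 V

The second stage (R3 + R4 = 4.250 Ω) loads node A in parallel with R2.
Effective lower resistance at A: R2 ‖ 4.250 = 1.299 Ω.
V_A = 38.5 × 1.299/(34.1 + 1.299) = 1.412 V.
Stage 2 is unloaded, so V_B = V_A · R4/(R3+R4) = 1.412 × 2.63/4.250 = 0.8740 V.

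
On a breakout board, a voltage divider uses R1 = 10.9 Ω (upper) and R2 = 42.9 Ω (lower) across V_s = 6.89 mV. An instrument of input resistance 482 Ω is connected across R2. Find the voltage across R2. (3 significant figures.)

First combine the lower leg with the load: R2 ‖ R_L = 39.39 Ω.
Voltage divider with the loaded lower leg: V_out = 6.89 × 39.39/(10.9 + 39.39) = 6.89 × 0.7833 = 5.397 mV.

V_out ≈ 5.40 mV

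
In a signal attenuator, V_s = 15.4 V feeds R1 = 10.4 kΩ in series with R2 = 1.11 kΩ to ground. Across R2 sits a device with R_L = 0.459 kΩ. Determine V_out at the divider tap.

V_out ≈ 0.466 V

First combine the lower leg with the load: R2 ‖ R_L = 0.3247 kΩ.
Voltage divider with the loaded lower leg: V_out = 15.4 × 0.3247/(10.4 + 0.3247) = 15.4 × 0.03028 = 0.4663 V.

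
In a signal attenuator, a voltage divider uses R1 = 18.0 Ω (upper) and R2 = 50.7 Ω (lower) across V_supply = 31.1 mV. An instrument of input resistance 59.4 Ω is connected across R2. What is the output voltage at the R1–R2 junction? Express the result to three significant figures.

R2 ‖ R_L = (50.7 × 59.4)/(50.7 + 59.4) = 27.35 Ω.
Voltage divider with the loaded lower leg: V_out = 31.1 × 27.35/(18.0 + 27.35) = 31.1 × 0.6031 = 18.76 mV.

V_out ≈ 18.8 mV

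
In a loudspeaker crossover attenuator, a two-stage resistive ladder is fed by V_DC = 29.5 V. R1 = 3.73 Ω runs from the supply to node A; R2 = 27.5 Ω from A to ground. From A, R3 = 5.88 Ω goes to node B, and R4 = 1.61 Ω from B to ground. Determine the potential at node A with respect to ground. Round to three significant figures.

V_A ≈ 18.1 V

Node A sees R2 in parallel with the series input of stage 2, R3 + R4 = 7.490 Ω.
R2 ‖ (R3+R4) = 5.887 Ω.
V_A = 29.5 × 5.887/(3.73 + 5.887) = 18.06 V.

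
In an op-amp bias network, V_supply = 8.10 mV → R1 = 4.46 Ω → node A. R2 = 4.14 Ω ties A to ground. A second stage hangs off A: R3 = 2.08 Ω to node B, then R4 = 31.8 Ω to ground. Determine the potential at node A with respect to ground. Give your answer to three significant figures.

Looking into the second stage from A: R3 + R4 = 33.88 Ω appears in parallel with R2.
R2 ‖ (R3+R4) = 3.689 Ω.
So V_A = 8.10 × 0.4527 = 3.667 mV.

V_A ≈ 3.67 mV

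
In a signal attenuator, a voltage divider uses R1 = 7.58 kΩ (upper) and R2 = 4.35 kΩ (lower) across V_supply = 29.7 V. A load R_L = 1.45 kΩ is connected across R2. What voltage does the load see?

The load sits in parallel with R2, giving an effective lower resistance R2' = R2·R_L/(R2+R_L) = 1.087 kΩ.
Now apply the divider: V_out = 29.7 × 0.1255 = 3.726 V.

V_out ≈ 3.73 V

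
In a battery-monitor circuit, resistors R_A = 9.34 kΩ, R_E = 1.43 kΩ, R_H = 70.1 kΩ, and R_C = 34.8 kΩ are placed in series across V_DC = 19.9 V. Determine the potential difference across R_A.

V ≈ 1.61 V

Total series resistance ΣR = 9.34 + 1.43 + 70.1 + 34.8 = 115.7 kΩ.
V = V_DC · R/ΣR = 19.9 × 0.08075 = 1.607 V.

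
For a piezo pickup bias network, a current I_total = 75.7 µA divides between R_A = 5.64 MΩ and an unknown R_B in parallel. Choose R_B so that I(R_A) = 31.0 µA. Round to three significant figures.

The fraction through R_A equals R_B/(R_A+R_B).
With f = 0.4095, R_B = R_A · f/(1−f) = 5.64 × 0.6935 = 3.911 MΩ.

R_B ≈ 3.91 MΩ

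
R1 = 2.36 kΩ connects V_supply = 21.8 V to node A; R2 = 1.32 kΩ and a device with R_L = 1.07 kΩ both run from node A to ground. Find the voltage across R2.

V_out ≈ 4.37 V

First combine the lower leg with the load: R2 ‖ R_L = 0.5910 kΩ.
Now apply the divider: V_out = 21.8 × 0.2003 = 4.366 V.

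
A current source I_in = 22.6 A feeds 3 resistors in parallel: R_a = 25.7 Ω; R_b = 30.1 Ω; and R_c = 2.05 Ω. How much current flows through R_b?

ΣG = 1/25.7 + 1/30.1 + 1/2.05 = 0.5599.
By the current-divider rule, I = I_in · G_k/ΣG = 22.6 × 0.05933 = 1.341 A.

I ≈ 1.34 A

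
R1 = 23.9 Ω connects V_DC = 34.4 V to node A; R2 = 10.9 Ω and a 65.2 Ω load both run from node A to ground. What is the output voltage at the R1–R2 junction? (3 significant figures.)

First combine the lower leg with the load: R2 ‖ R_L = 9.339 Ω.
Voltage divider with the loaded lower leg: V_out = 34.4 × 9.339/(23.9 + 9.339) = 34.4 × 0.2810 = 9.665 V.

V_out ≈ 9.67 V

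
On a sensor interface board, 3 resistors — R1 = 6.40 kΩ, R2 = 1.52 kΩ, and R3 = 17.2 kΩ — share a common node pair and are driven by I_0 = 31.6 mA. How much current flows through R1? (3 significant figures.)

I ≈ 5.66 mA

ΣG = 1/6.40 + 1/1.52 + 1/17.2 = 0.8723.
R1 takes the fraction G_k/ΣG = 0.1562/0.8723 = 0.1791, so I = 31.6 × 0.1791 = 5.660 mA.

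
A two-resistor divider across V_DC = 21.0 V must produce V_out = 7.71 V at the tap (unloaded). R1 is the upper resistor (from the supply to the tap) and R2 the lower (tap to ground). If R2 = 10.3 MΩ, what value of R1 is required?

R1 ≈ 17.8 MΩ

V_out/V_DC = R2/(R1+R2) = 0.3671.
R1 = R2·(1/k − 1) = 10.3 × 1.724 = 17.75 MΩ.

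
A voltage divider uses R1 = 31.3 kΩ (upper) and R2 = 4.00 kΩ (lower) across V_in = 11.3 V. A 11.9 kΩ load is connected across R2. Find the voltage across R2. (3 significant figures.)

First combine the lower leg with the load: R2 ‖ R_L = 2.994 kΩ.
Then V_out = V_in · R2'/(R1 + R2') = 11.3 × 2.994/34.29 = 0.9864 V.

V_out ≈ 0.986 V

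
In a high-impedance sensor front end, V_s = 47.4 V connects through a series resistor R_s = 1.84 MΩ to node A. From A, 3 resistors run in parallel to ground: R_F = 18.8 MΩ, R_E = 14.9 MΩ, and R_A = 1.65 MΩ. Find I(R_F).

Equivalent of the parallel group: R_p = 1.377 MΩ.
V_A by voltage divider: V_A = 47.4 × 1.377/(1.84 + 1.377) = 20.29 V.
Branch current I = V_A/R_F = 20.29/18.8 = 1.079 µA.

I ≈ 1.08 µA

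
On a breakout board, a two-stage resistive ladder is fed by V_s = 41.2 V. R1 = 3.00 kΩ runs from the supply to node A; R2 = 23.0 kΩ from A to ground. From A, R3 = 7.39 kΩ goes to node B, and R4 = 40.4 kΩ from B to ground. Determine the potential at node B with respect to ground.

V_B ≈ 29.2 V

The second stage (R3 + R4 = 47.79 kΩ) loads node A in parallel with R2.
R2 ‖ (R3+R4) = 15.53 kΩ.
First divider: V_A = V_s · 15.53/(3.00 + 15.53) = 34.53 V.
Then the unloaded second divider: V_B = V_A × R4/(R3+R4) = 34.53 × 0.8454 = 29.19 V.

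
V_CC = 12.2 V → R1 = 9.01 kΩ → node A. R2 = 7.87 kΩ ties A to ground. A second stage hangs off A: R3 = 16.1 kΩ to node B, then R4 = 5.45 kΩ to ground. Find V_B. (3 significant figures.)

V_B ≈ 1.20 V

The second stage (R3 + R4 = 21.55 kΩ) loads node A in parallel with R2.
Effective lower resistance at A: R2 ‖ 21.55 = 5.765 kΩ.
First divider: V_A = V_CC · 5.765/(9.01 + 5.765) = 4.760 V.
V_B = V_A × 0.2529 = 1.204 V.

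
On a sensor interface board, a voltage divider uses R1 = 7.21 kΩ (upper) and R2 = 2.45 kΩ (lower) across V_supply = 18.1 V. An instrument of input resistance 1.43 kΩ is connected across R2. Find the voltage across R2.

The load sits in parallel with R2, giving an effective lower resistance R2' = R2·R_L/(R2+R_L) = 0.9030 kΩ.
Then V_out = V_supply · R2'/(R1 + R2') = 18.1 × 0.9030/8.113 = 2.015 V.

V_out ≈ 2.01 V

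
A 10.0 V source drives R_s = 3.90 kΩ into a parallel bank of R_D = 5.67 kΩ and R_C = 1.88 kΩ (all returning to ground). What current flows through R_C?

I ≈ 1.41 mA

Parallel bank: R_p = 1/(1/5.67 + 1/1.88) = 1.412 kΩ.
Node voltage V_A = V_DC · R_p/(R_s + R_p) = 10.0 × 0.2658 = 2.658 V.
I(R_C) = V_A / R_C = 2.658/1.88 = 1.414 mA.
(Equivalently: I_total = 1.883 mA, then current-divider fraction G_k/ΣG = 0.7510.)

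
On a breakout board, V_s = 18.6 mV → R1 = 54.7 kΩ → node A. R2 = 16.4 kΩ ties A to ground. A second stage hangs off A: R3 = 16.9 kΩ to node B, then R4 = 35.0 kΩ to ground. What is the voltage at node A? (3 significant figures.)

Node A sees R2 in parallel with the series input of stage 2, R3 + R4 = 51.90 kΩ.
Effective lower resistance at A: R2 ‖ 51.90 = 12.46 kΩ.
First divider: V_A = V_s · 12.46/(54.7 + 12.46) = 3.451 mV.

V_A ≈ 3.45 mV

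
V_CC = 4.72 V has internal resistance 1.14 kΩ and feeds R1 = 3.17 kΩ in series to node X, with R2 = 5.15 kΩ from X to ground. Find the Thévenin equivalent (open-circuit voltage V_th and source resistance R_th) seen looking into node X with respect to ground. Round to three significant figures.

V_th ≈ 2.57 V, R_th ≈ 2.35 kΩ

R1' = 1.14 + 3.17 = 4.310 kΩ (source resistance + R1).
Open-circuit (no load on X): V_th = V_CC · R2/(R1' + R2) = 4.72 × 5.15/(4.310 + 5.15) = 2.570 V.
With V_CC suppressed (replaced by a short), R_th = R1' ‖ R2 = (4.310 × 5.15)/(4.310 + 5.15) = 2.346 kΩ.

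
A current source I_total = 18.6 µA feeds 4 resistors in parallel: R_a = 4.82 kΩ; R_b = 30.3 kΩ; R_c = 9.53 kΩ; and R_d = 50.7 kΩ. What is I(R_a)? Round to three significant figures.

Total conductance ΣG = 1/4.82 + 1/30.3 + 1/9.53 + 1/50.7 = 0.3651 (units of 1/kΩ).
Current divider: I(R_a) = I_total · G_k/ΣG = 18.6 × (0.2075/0.3651) = 18.6 × 0.5682 = 10.57 µA.

I ≈ 10.6 µA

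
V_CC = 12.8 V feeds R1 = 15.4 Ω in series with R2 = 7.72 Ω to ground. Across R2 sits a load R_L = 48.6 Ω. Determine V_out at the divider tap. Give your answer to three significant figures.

The load sits in parallel with R2, giving an effective lower resistance R2' = R2·R_L/(R2+R_L) = 6.662 Ω.
Now apply the divider: V_out = 12.8 × 0.3020 = 3.865 V.
(Unloaded it would be 4.27 V; the load pulls it down.)

V_out ≈ 3.87 V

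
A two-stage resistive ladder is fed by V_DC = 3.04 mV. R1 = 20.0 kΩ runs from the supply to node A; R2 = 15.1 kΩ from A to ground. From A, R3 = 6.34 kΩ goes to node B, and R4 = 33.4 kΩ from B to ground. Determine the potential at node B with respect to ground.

The second stage (R3 + R4 = 39.74 kΩ) loads node A in parallel with R2.
R2 ‖ (R3+R4) = 10.94 kΩ.
So V_A = 3.04 × 0.3536 = 1.075 mV.
Then the unloaded second divider: V_B = V_A × R4/(R3+R4) = 1.075 × 0.8405 = 0.9035 mV.

V_B ≈ 0.904 mV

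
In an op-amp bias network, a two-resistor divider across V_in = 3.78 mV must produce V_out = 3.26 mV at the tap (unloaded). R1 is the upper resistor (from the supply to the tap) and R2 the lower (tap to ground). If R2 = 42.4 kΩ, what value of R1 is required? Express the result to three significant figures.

R1 ≈ 6.76 kΩ

The divider ratio is R2/(R1+R2) = 3.26/3.78 = 0.8624.
R1 = R2·(1/k − 1) = 42.4 × 0.1595 = 6.763 kΩ.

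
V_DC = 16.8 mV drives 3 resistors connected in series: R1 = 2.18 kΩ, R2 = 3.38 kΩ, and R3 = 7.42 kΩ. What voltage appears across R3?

Total series resistance ΣR = 2.18 + 3.38 + 7.42 = 12.98 kΩ.
Voltage divider: V = V_DC · (7.420 / 12.98) = 16.8 × 0.5716 = 9.604 mV.

V ≈ 9.60 mV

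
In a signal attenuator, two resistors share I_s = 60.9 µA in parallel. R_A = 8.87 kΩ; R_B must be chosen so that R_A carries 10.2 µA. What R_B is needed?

R_B ≈ 1.78 kΩ

The fraction through R_A equals R_B/(R_A+R_B).
With f = 0.1675, R_B = R_A · f/(1−f) = 8.87 × 0.2012 = 1.784 kΩ.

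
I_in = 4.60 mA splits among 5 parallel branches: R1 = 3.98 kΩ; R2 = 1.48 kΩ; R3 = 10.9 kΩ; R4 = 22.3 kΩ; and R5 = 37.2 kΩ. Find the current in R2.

I ≈ 2.85 mA

ΣG = 1/3.98 + 1/1.48 + 1/10.9 + 1/22.3 + 1/37.2 = 1.090.
Current divider: I(R2) = I_in · G_k/ΣG = 4.60 × (0.6757/1.090) = 4.60 × 0.6197 = 2.850 mA.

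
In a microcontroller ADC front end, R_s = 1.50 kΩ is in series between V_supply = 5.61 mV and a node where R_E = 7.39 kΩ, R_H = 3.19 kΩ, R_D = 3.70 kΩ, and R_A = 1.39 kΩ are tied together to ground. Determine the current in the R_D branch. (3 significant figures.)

Combine the parallel branches: R_p = (1/7.39 + 1/3.19 + 1/3.70 + 1/1.39)⁻¹ = 0.6952 kΩ.
V_A by voltage divider: V_A = 5.61 × 0.6952/(1.50 + 0.6952) = 1.777 mV.
Branch current I = V_A/R_D = 1.777/3.70 = 0.4802 µA.

I ≈ 0.480 µA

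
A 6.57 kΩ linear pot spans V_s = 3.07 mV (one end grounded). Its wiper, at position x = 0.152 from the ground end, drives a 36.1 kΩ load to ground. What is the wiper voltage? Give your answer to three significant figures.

V_out ≈ 0.456 mV

Split the track: R_lower = x·R_p = 0.9986 kΩ, R_upper = (1−x)·R_p = 5.571 kΩ.
Lower segment in parallel with the load: 0.9986 ‖ 36.1 = 0.9718 kΩ.
Then V_out = V_s · 0.9718/(5.571 + 0.9718) = 0.4559 mV.
(Unloaded: V_out = x·V_s = 0.467 mV.)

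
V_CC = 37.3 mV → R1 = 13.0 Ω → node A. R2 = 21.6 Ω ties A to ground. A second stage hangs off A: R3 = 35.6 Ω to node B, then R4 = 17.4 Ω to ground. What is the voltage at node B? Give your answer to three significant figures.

Looking into the second stage from A: R3 + R4 = 53.00 Ω appears in parallel with R2.
R2 ‖ (R3+R4) = 15.35 Ω.
V_A = 37.3 × 15.35/(13.0 + 15.35) = 20.19 mV.
Stage 2 is unloaded, so V_B = V_A · R4/(R3+R4) = 20.19 × 17.4/53.00 = 6.630 mV.

V_B ≈ 6.63 mV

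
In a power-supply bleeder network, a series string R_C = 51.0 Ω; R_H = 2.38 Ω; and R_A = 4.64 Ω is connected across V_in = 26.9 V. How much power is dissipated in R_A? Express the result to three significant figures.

Series current I = V_in/ΣR = 26.9/58.02 = 0.4636 A.
P(R_A) = I²·R_A = (0.4636)² × 4.64 = 0.9974 W.

P ≈ 0.997 W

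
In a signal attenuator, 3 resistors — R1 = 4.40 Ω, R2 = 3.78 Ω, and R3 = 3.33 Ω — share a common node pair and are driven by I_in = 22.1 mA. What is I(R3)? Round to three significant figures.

I ≈ 8.38 mA

ΣG = 1/4.40 + 1/3.78 + 1/3.33 = 0.7921.
Current divider: I(R3) = I_in · G_k/ΣG = 22.1 × (0.3003/0.7921) = 22.1 × 0.3791 = 8.378 mA.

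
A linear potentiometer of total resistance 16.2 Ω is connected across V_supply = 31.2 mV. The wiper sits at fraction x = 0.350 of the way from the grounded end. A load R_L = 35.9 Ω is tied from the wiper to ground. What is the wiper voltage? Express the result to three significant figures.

The pot divides into 10.53 Ω above the wiper and 5.670 Ω below.
Lower segment in parallel with the load: 5.670 ‖ 35.9 = 4.897 Ω.
V_out = 31.2 × 4.897/(10.53 + 4.897) = 9.903 mV.

V_out ≈ 9.90 mV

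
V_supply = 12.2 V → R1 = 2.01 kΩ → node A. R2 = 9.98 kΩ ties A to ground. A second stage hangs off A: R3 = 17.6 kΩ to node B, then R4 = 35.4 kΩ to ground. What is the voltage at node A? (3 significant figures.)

V_A ≈ 9.84 V

Node A sees R2 in parallel with the series input of stage 2, R3 + R4 = 53.00 kΩ.
R2 ‖ (R3+R4) = 8.399 kΩ.
So V_A = 12.2 × 0.8069 = 9.844 V.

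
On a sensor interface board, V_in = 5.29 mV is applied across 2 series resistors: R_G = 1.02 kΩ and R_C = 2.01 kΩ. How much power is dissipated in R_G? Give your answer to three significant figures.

P ≈ 3.11 nW

The common current is I = 5.29/3.030 = 1.746 µA.
V(R_G) = I·R = 1.781 mV; P = V·I = 1.781 × 1.746 = 3.109 nW.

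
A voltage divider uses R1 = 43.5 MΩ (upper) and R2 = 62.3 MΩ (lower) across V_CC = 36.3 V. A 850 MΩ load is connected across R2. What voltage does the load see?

R2 ‖ R_L = (62.3 × 850)/(62.3 + 850) = 58.05 MΩ.
Now apply the divider: V_out = 36.3 × 0.5716 = 20.75 V.

V_out ≈ 20.7 V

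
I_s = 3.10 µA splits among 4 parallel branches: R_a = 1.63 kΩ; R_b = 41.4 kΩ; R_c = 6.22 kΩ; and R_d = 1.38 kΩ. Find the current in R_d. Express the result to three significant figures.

Conductances: ΣG = 1/1.63 + 1/41.4 + 1/6.22 + 1/1.38 = 1.523 (1/kΩ).
By the current-divider rule, I = I_s · G_k/ΣG = 3.10 × 0.4758 = 1.475 µA.

I ≈ 1.47 µA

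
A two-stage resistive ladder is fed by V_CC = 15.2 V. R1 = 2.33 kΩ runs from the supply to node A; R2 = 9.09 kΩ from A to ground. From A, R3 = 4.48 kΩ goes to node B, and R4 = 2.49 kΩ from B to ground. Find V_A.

V_A ≈ 9.56 V

Node A sees R2 in parallel with the series input of stage 2, R3 + R4 = 6.970 kΩ.
Effective lower resistance at A: R2 ‖ 6.970 = 3.945 kΩ.
So V_A = 15.2 × 0.6287 = 9.556 V.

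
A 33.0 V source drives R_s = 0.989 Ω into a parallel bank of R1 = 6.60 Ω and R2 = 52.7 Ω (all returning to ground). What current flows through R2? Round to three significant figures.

I ≈ 0.536 A

Equivalent of the parallel group: R_p = 5.865 Ω.
Node voltage V_A = V_DC · R_p/(R_s + R_p) = 33.0 × 0.8557 = 28.24 V.
Branch current I = V_A/R2 = 28.24/52.7 = 0.5358 A.
(Check via current divider: I_total = 4.814 A; share G_k/ΣG = 0.1113 → same result.)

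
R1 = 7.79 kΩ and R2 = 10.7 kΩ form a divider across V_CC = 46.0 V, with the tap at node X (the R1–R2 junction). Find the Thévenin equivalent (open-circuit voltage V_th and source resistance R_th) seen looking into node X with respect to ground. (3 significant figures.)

V_th is the unloaded tap voltage: V_CC · R2/(R1+R2) = 46.0 × 0.5787 = 26.62 V.
With V_CC suppressed (replaced by a short), R_th = R1 ‖ R2 = (7.790 × 10.7)/(7.790 + 10.7) = 4.508 kΩ.

V_th ≈ 26.6 V, R_th ≈ 4.51 kΩ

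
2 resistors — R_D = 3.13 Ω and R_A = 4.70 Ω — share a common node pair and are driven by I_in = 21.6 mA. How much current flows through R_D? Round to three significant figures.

I ≈ 13.0 mA

For two parallel branches, I_k = I_in · (other R)/(sum of R).
I(R_D) = 21.6 × 4.70/(3.13 + 4.70) = 21.6 × 0.6003 = 12.97 mA.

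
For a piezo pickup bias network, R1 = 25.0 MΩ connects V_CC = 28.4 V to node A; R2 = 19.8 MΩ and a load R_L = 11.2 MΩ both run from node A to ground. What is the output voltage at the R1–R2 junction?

R2 ‖ R_L = (19.8 × 11.2)/(19.8 + 11.2) = 7.154 MΩ.
Then V_out = V_CC · R2'/(R1 + R2') = 28.4 × 7.154/32.15 = 6.318 V.

V_out ≈ 6.32 V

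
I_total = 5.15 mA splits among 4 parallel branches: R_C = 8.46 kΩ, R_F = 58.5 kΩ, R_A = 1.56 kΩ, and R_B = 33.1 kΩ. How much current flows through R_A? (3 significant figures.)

ΣG = 1/8.46 + 1/58.5 + 1/1.56 + 1/33.1 = 0.8065.
By the current-divider rule, I = I_total · G_k/ΣG = 5.15 × 0.7948 = 4.093 mA.

I ≈ 4.09 mA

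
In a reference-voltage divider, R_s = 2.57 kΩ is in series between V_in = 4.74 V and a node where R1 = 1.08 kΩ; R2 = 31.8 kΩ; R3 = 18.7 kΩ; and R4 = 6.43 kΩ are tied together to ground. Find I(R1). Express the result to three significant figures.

I ≈ 1.10 mA

Parallel bank: R_p = 1/(1/1.08 + 1/31.8 + 1/18.7 + 1/6.43) = 0.8574 kΩ.
Node voltage V_A = V_in · R_p/(R_s + R_p) = 4.74 × 0.2502 = 1.186 V.
Branch current I = V_A/R1 = 1.186/1.08 = 1.098 mA.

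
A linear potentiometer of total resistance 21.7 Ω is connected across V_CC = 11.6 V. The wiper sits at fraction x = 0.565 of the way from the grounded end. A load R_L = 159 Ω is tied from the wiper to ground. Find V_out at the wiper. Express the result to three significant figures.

Lower segment x·R_p = 12.26 Ω; upper segment (1−x)·R_p = 9.440 Ω.
(x·R_p) ‖ R_L = 11.38 Ω.
Loaded-divider output: V_out = 11.6 × 0.5467 = 6.341 V.

V_out ≈ 6.34 V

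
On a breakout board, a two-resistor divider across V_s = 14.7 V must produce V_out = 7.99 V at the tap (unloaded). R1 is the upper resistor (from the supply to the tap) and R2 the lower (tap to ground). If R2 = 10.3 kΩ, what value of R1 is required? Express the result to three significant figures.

R1 ≈ 8.65 kΩ

Required fraction k = V_out/V_s = 0.5435.
Rearranging, R1 = R2·(1−k)/k = 10.3 × 0.8398 = 8.650 kΩ.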